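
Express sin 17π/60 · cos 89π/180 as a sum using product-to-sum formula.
sin 17π/60 cos 89π/180 = (1/2)[sin(17π/60+89π/180) + sin(17π/60-89π/180)]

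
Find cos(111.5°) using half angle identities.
cos(111.5°) = -√((1 + cos 223°)/2) = -0.3665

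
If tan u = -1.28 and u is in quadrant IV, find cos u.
cos u = 0.6156 (using tan²u + 1 = sec²u)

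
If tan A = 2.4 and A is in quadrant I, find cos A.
cos A = 0.3846 (using tan²A + 1 = sec²A)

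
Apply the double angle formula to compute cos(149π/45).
cos(149π/45) = cos²149π/90 - sin²149π/90 = -0.5592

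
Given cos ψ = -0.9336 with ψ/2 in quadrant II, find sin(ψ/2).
sin(ψ/2) = ±√((1 - cos ψ)/2); positive since ψ/2 ∈ QII, so sin(ψ/2) = 0.9833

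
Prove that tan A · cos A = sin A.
LHS = (sin A/cos A) · cos A = sin A = RHS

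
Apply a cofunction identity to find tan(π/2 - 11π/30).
tan(π/2 - 11π/30) = cot(11π/30) = 0.4452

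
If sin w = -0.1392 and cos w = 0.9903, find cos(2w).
cos(2w) = cos²w - sin²w = 0.9613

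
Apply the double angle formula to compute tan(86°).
tan(86°) = 2 tan 43° / (1 - tan²43°) = 14.3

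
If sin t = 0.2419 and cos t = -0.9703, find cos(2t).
cos(2t) = cos²t - sin²t = 0.883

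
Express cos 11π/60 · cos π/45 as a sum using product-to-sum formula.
cos 11π/60 cos π/45 = (1/2)[cos(11π/60-π/45) + cos(11π/60+π/45)]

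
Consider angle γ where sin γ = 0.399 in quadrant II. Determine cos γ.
cos γ = ±√(1 - sin²γ) = -0.917 (negative in QII)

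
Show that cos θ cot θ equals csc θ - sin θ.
RHS = 1/sin θ - sin θ = (1 - sin²θ)/sin θ = cos²θ/sin θ = cos θ · (cos θ/sin θ) = cos θ cot θ = LHS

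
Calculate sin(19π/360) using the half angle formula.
sin(19π/360) = √((1 - cos 19π/180)/2) = 0.165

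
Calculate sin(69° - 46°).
sin(69° - 46°) = sin 69° cos 46° - cos 69° sin 46° = 0.3907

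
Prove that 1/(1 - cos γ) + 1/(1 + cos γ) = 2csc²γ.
LHS = [(1 + cos γ) + (1 - cos γ)] / [(1 - cos γ)(1 + cos γ)] = 2/(1 - cos²γ) = 2/sin²γ = 2csc²γ = RHS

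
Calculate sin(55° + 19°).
sin(55° + 19°) = sin 55° cos 19° + cos 55° sin 19° = 0.9613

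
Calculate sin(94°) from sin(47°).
sin(94°) = 2 sin 47° cos 47° = 0.9976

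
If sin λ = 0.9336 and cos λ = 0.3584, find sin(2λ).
sin(2λ) = 2 sin λ cos λ = 0.6692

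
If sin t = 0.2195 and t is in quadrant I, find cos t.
cos t = 0.9756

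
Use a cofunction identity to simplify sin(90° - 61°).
sin(90° - 61°) = cos(61°)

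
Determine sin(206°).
sin(206°) = -0.4384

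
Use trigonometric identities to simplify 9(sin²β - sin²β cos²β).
9(sin²β - sin²β cos²β) = 9(sin⁴β) (using Factoring)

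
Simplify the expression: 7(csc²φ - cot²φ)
7(csc²φ - cot²φ) = 7 (using Pythagorean identity)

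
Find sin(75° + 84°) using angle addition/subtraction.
sin(75° + 84°) = sin 75° cos 84° + cos 75° sin 84° = 0.3584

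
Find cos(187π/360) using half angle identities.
cos(187π/360) = -√((1 + cos 187π/180)/2) = -0.06105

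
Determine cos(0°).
cos(0°) = 1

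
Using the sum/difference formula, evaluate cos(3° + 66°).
cos(3° + 66°) = cos 3° cos 66° - sin 3° sin 66° = 0.3584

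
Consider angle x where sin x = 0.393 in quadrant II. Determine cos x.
cos x = ±√(1 - sin²x) = -0.9195 (negative in QII)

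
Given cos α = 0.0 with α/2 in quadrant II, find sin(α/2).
sin(α/2) = ±√((1 - cos α)/2); positive since α/2 ∈ QII, so sin(α/2) = √2/2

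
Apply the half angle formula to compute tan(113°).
tan(113°) = sin 226° / (1 + cos 226°) = -2.356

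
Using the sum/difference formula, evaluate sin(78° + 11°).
sin(78° + 11°) = sin 78° cos 11° + cos 78° sin 11° = 0.9998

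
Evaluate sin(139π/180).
sin(139π/180) = 0.6561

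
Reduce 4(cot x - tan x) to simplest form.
4(cot x - tan x) = 4(2 cot(2x)) (using Double angle)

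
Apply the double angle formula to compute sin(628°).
sin(628°) = 2 sin 314° cos 314° = -0.9994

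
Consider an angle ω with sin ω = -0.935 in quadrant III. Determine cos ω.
cos ω = ±√(1 - sin²ω) = -0.3546 (negative in QIII)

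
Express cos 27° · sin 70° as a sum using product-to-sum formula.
cos 27° sin 70° = (1/2)[sin(27°+70°) - sin(27°-70°)]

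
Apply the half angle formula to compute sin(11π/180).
sin(11π/180) = √((1 - cos 11π/90)/2) = 0.1908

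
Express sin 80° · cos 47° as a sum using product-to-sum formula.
sin 80° cos 47° = (1/2)[sin(80°+47°) + sin(80°-47°)]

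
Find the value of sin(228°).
sin(228°) = -0.7431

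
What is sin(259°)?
sin(259°) = -0.9816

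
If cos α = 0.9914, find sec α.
sec α = 1/cos α = 1.009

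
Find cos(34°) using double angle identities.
cos(34°) = cos²17° - sin²17° = 0.829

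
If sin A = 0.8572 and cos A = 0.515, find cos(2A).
cos(2A) = cos²A - sin²A = -0.4696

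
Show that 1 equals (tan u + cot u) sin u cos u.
RHS = (sin u/cos u + cos u/sin u) sin u cos u = ((sin²u + cos²u)/(sin u cos u)) · sin u cos u = sin²u + cos²u = 1 = LHS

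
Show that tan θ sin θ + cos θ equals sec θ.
LHS = sin²θ/cos θ + cos θ = (sin²θ + cos²θ)/cos θ = 1/cos θ = sec θ = RHS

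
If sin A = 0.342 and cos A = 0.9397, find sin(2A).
sin(2A) = 2 sin A cos A = 0.6428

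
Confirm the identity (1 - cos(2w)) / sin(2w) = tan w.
LHS = 2sin²w / (2 sin w cos w) = sin w/cos w = tan w = RHS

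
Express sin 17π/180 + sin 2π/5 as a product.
sin 17π/180 + sin 2π/5 = 2 sin(89π/360) cos(-11π/72)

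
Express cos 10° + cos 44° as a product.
cos 10° + cos 44° = 2 cos(27°) cos(-17°)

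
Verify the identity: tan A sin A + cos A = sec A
LHS = sin²A/cos A + cos A = (sin²A + cos²A)/cos A = 1/cos A = sec A = RHS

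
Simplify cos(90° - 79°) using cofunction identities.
cos(90° - 79°) = sin(79°)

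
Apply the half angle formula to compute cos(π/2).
cos(π/2) = √((1 + cos π)/2) = 0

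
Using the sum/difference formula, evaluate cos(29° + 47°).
cos(29° + 47°) = cos 29° cos 47° - sin 29° sin 47° = 0.2419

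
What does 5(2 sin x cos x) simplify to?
5(2 sin x cos x) = 5(sin(2x)) (using Double angle)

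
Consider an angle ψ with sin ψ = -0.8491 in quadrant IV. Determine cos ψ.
cos ψ = √(1 - sin²ψ) = 0.5282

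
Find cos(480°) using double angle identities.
cos(480°) = cos²240° - sin²240° = -1/2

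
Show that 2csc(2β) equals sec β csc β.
LHS = 2/sin(2β) = 2/(2 sin β cos β) = 1/(sin β cos β) = (1/cos β)(1/sin β) = sec β csc β = RHS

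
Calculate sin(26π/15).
sin(26π/15) = -0.7431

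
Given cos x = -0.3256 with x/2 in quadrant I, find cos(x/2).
cos(x/2) = ±√((1 + cos x)/2); positive since x/2 ∈ QI, so cos(x/2) = 0.5807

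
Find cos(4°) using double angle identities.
cos(4°) = cos²2° - sin²2° = 0.9976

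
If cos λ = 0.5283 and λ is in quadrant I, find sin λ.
sin λ = 0.8491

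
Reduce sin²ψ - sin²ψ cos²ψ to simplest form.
sin²ψ - sin²ψ cos²ψ = sin⁴ψ (using Factoring)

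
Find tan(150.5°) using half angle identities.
tan(150.5°) = sin 301° / (1 + cos 301°) = -0.5658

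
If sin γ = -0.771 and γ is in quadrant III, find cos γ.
cos γ = -0.6368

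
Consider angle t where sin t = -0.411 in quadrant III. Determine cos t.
cos t = ±√(1 - sin²t) = -0.9116 (negative in QIII)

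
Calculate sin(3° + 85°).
sin(3° + 85°) = sin 3° cos 85° + cos 3° sin 85° = 0.9994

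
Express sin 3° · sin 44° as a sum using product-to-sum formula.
sin 3° sin 44° = (1/2)[cos(3°-44°) - cos(3°+44°)]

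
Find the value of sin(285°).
sin(285°) = -(√6+√2)/4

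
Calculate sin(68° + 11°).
sin(68° + 11°) = sin 68° cos 11° + cos 68° sin 11° = 0.9816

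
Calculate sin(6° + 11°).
sin(6° + 11°) = sin 6° cos 11° + cos 6° sin 11° = 0.2924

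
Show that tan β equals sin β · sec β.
RHS = sin β · (1/cos β) = sin β/cos β = tan β = LHS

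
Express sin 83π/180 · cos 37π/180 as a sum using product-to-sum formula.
sin 83π/180 cos 37π/180 = (1/2)[sin(83π/180+37π/180) + sin(83π/180-37π/180)]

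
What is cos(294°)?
cos(294°) = 0.4067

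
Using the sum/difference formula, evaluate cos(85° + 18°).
cos(85° + 18°) = cos 85° cos 18° - sin 85° sin 18° = -0.225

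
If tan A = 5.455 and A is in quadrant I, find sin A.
sin A = 0.9836 (using tan²A + 1 = sec²A)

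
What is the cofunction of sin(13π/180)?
sin(13π/180) = cos(π/2 - 13π/180) = cos(77π/180)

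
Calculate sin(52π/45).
sin(52π/45) = -0.4695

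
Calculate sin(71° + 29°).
sin(71° + 29°) = sin 71° cos 29° + cos 71° sin 29° = 0.9848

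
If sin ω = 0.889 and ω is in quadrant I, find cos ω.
cos ω = 0.4579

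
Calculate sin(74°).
sin(74°) = 0.9613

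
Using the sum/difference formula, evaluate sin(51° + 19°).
sin(51° + 19°) = sin 51° cos 19° + cos 51° sin 19° = 0.9397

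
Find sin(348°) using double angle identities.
sin(348°) = 2 sin 174° cos 174° = -0.2079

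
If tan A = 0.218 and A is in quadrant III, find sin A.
sin A = -0.213 (using tan²A + 1 = sec²A)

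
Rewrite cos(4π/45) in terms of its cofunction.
cos(4π/45) = sin(π/2 - 4π/45) = sin(37π/90)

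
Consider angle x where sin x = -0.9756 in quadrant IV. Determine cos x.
cos x = √(1 - sin²x) = 0.2196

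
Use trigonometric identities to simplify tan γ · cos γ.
tan γ · cos γ = sin γ (using Quotient identity)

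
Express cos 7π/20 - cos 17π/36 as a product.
cos 7π/20 - cos 17π/36 = -2 sin(37π/90) sin(-11π/180)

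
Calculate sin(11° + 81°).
sin(11° + 81°) = sin 11° cos 81° + cos 11° sin 81° = 0.9994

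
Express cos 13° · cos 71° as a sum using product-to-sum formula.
cos 13° cos 71° = (1/2)[cos(13°-71°) + cos(13°+71°)]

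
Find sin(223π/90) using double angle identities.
sin(223π/90) = 2 sin 223π/180 cos 223π/180 = 0.9976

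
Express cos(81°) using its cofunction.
cos(81°) = sin(90° - 81°) = sin(9°)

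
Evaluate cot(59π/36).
cot(59π/36) = -0.4663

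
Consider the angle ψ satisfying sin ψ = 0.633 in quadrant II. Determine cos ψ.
cos ψ = ±√(1 - sin²ψ) = -0.7742 (negative in QII)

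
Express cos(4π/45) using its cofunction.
cos(4π/45) = sin(π/2 - 4π/45) = sin(37π/90)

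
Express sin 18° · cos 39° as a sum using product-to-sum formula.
sin 18° cos 39° = (1/2)[sin(18°+39°) + sin(18°-39°)]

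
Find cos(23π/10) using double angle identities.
cos(23π/10) = cos²23π/20 - sin²23π/20 = 0.5878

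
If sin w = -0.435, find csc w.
csc w = 1/sin w = -2.299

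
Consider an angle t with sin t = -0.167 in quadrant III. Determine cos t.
cos t = ±√(1 - sin²t) = -0.986 (negative in QIII)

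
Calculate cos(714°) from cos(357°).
cos(714°) = cos²357° - sin²357° = 0.9945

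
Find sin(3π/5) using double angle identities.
sin(3π/5) = 2 sin 3π/10 cos 3π/10 = 0.9511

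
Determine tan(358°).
tan(358°) = -0.03492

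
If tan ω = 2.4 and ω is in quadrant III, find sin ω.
sin ω = -0.9231 (using tan²ω + 1 = sec²ω)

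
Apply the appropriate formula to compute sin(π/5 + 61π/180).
sin(π/5 + 61π/180) = sin π/5 cos 61π/180 + cos π/5 sin 61π/180 = 0.9925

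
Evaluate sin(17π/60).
sin(17π/60) = 0.7771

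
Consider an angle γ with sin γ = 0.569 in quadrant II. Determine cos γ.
cos γ = ±√(1 - sin²γ) = -0.8223 (negative in QII)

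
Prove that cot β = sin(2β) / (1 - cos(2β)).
RHS = 2 sin β cos β / (2sin²β) = cos β/sin β = cot β = LHS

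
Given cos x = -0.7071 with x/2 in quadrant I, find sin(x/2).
sin(x/2) = ±√((1 - cos x)/2); positive since x/2 ∈ QI, so sin(x/2) = 0.9239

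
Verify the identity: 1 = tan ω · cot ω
RHS = (sin ω/cos ω) · (cos ω/sin ω) = 1 = LHS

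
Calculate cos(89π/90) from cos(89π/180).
cos(89π/90) = cos²89π/180 - sin²89π/180 = -0.9994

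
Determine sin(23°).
sin(23°) = 0.3907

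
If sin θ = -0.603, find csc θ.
csc θ = 1/sin θ = -1.658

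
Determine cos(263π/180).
cos(263π/180) = -0.1219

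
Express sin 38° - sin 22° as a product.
sin 38° - sin 22° = 2 cos(30°) sin(8°)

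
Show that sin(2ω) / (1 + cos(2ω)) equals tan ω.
LHS = 2 sin ω cos ω / (2cos²ω) = sin ω/cos ω = tan ω = RHS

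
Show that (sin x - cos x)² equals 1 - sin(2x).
LHS = sin²x - 2 sin x cos x + cos²x = (sin²x + cos²x) - 2 sin x cos x = 1 - sin(2x) = RHS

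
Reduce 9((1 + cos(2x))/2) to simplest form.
9((1 + cos(2x))/2) = 9(cos²x) (using Power reduction)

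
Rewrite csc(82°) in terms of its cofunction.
csc(82°) = sec(90° - 82°) = sec(8°)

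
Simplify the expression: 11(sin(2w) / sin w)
11(sin(2w) / sin w) = 11(2 cos w) (using Double angle)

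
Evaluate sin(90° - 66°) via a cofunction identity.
sin(90° - 66°) = cos(66°) = 0.4067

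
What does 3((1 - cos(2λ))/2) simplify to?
3((1 - cos(2λ))/2) = 3(sin²λ) (using Power reduction)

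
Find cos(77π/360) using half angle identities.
cos(77π/360) = √((1 + cos 77π/180)/2) = 0.7826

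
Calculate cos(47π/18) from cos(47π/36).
cos(47π/18) = cos²47π/36 - sin²47π/36 = -0.342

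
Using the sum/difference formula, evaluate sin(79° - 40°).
sin(79° - 40°) = sin 79° cos 40° - cos 79° sin 40° = 0.6293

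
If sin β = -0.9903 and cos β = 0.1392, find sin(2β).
sin(2β) = 2 sin β cos β = -0.2757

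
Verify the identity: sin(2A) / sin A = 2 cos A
LHS = 2 sin A cos A / sin A = 2 cos A = RHS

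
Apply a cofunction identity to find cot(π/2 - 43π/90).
cot(π/2 - 43π/90) = tan(43π/90) = 14.3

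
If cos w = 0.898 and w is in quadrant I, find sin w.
sin w = 0.44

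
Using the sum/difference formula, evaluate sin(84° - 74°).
sin(84° - 74°) = sin 84° cos 74° - cos 84° sin 74° = 0.1736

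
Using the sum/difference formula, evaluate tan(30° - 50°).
tan(30° - 50°) = (tan 30° - tan 50°)/(1 + tan 30° tan 50°) = -0.364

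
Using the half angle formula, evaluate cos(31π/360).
cos(31π/360) = √((1 + cos 31π/180)/2) = 0.9636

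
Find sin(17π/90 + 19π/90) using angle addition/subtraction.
sin(17π/90 + 19π/90) = sin 17π/90 cos 19π/90 + cos 17π/90 sin 19π/90 = 0.9511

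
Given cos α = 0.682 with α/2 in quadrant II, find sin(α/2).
sin(α/2) = ±√((1 - cos α)/2); positive since α/2 ∈ QII, so sin(α/2) = 0.3987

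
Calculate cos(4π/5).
cos(4π/5) = -0.809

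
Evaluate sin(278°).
sin(278°) = -0.9903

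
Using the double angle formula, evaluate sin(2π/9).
sin(2π/9) = 2 sin π/9 cos π/9 = 0.6428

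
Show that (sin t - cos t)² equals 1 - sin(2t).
LHS = sin²t - 2 sin t cos t + cos²t = (sin²t + cos²t) - 2 sin t cos t = 1 - sin(2t) = RHS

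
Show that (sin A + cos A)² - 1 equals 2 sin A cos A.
LHS = sin²A + 2 sin A cos A + cos²A - 1 = (sin²A + cos²A) + 2 sin A cos A - 1 = 1 + 2 sin A cos A - 1 = 2 sin A cos A = RHS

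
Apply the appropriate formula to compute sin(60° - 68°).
sin(60° - 68°) = sin 60° cos 68° - cos 60° sin 68° = -0.1392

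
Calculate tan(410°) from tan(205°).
tan(410°) = 2 tan 205° / (1 - tan²205°) = 1.192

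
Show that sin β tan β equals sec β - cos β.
RHS = 1/cos β - cos β = (1 - cos²β)/cos β = sin²β/cos β = sin β · (sin β/cos β) = sin β tan β = LHS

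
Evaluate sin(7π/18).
sin(7π/18) = 0.9397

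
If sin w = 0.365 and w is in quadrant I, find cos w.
cos w = 0.931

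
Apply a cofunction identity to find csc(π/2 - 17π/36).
csc(π/2 - 17π/36) = sec(17π/36) = 11.47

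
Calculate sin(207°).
sin(207°) = -0.454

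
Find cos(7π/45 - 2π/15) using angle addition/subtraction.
cos(7π/45 - 2π/15) = cos 7π/45 cos 2π/15 + sin 7π/45 sin 2π/15 = 0.9976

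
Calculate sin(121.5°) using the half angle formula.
sin(121.5°) = √((1 - cos 243°)/2) = 0.8526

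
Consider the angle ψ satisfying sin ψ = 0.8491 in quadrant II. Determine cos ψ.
cos ψ = ±√(1 - sin²ψ) = -0.5282 (negative in QII)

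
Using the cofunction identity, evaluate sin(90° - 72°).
sin(90° - 72°) = cos(72°) = 0.309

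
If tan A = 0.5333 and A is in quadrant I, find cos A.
cos A = 0.8824 (using tan²A + 1 = sec²A)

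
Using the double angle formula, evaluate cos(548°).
cos(548°) = cos²274° - sin²274° = -0.9903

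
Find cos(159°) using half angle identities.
cos(159°) = -√((1 + cos 318°)/2) = -0.9336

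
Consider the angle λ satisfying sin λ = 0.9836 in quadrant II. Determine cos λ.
cos λ = ±√(1 - sin²λ) = -0.1804 (negative in QII)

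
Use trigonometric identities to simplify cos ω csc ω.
cos ω csc ω = cot ω (using Reciprocal + quotient)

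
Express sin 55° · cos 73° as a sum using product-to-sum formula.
sin 55° cos 73° = (1/2)[sin(55°+73°) + sin(55°-73°)]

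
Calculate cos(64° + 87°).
cos(64° + 87°) = cos 64° cos 87° - sin 64° sin 87° = -0.8746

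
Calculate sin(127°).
sin(127°) = 0.7986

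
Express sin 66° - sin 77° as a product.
sin 66° - sin 77° = 2 cos(71.5°) sin(-5.5°)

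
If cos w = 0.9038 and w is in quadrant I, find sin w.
sin w = 0.428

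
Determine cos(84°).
cos(84°) = 0.1045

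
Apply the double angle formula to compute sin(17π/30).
sin(17π/30) = 2 sin 17π/60 cos 17π/60 = 0.9781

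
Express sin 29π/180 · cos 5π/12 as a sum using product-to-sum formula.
sin 29π/180 cos 5π/12 = (1/2)[sin(29π/180+5π/12) + sin(29π/180-5π/12)]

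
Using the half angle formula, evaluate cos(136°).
cos(136°) = -√((1 + cos 272°)/2) = -0.7193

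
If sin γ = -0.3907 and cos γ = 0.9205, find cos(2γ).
cos(2γ) = cos²γ - sin²γ = 0.6947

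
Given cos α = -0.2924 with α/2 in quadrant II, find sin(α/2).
sin(α/2) = ±√((1 - cos α)/2); positive since α/2 ∈ QII, so sin(α/2) = 0.8039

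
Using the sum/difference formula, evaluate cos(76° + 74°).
cos(76° + 74°) = cos 76° cos 74° - sin 76° sin 74° = -√3/2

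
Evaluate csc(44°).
csc(44°) = 1.44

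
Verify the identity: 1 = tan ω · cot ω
RHS = (sin ω/cos ω) · (cos ω/sin ω) = 1 = LHS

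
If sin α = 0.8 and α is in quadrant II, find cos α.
cos α = -0.6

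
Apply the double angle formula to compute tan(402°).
tan(402°) = 2 tan 201° / (1 - tan²201°) = 0.9004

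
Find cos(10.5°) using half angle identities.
cos(10.5°) = √((1 + cos 21°)/2) = 0.9833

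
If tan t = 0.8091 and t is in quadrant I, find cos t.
cos t = 0.7774 (using tan²t + 1 = sec²t)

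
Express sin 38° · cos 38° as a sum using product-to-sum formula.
sin 38° cos 38° = (1/2)[sin(38°+38°) + sin(38°-38°)]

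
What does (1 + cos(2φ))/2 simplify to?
(1 + cos(2φ))/2 = cos²φ (using Power reduction)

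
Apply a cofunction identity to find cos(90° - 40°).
cos(90° - 40°) = sin(40°) = 0.6428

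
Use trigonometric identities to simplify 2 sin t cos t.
2 sin t cos t = sin(2t) (using Double angle)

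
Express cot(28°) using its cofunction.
cot(28°) = tan(90° - 28°) = tan(62°)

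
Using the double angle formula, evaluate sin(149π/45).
sin(149π/45) = 2 sin 149π/90 cos 149π/90 = -0.829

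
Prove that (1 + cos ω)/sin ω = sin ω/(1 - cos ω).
RHS = sin ω(1 + cos ω) / ((1 - cos ω)(1 + cos ω)) = sin ω(1 + cos ω) / (1 - cos²ω) = sin ω(1 + cos ω) / sin²ω = (1 + cos ω)/sin ω = LHS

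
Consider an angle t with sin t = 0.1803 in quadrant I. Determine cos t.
cos t = √(1 - sin²t) = 0.9836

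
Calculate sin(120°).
sin(120°) = √3/2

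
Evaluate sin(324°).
sin(324°) = -0.5878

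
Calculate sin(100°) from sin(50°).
sin(100°) = 2 sin 50° cos 50° = 0.9848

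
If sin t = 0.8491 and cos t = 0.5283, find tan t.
tan t = sin t / cos t = 1.607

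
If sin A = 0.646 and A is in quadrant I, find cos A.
cos A = 0.7633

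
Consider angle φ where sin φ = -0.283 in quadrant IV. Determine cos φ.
cos φ = √(1 - sin²φ) = 0.9591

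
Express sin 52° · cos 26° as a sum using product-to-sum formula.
sin 52° cos 26° = (1/2)[sin(52°+26°) + sin(52°-26°)]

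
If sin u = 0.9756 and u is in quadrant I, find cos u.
cos u = 0.2196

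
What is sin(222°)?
sin(222°) = -0.6691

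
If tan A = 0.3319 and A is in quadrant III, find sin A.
sin A = -0.315 (using tan²A + 1 = sec²A)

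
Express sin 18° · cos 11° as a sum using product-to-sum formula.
sin 18° cos 11° = (1/2)[sin(18°+11°) + sin(18°-11°)]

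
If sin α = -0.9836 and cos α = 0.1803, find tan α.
tan α = sin α / cos α = -5.455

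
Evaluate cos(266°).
cos(266°) = -0.06976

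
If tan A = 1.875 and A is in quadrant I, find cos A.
cos A = 0.4706 (using tan²A + 1 = sec²A)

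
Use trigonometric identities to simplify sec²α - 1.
sec²α - 1 = tan²α (using Pythagorean identity)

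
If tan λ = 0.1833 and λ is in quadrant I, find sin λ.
sin λ = 0.1803 (using tan²λ + 1 = sec²λ)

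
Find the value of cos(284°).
cos(284°) = 0.2419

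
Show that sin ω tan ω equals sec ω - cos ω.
RHS = 1/cos ω - cos ω = (1 - cos²ω)/cos ω = sin²ω/cos ω = sin ω · (sin ω/cos ω) = sin ω tan ω = LHS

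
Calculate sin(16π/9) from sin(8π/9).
sin(16π/9) = 2 sin 8π/9 cos 8π/9 = -0.6428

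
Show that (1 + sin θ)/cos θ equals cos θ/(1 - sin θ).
LHS = (1 + sin θ)(1 - sin θ) / (cos θ(1 - sin θ)) = (1 - sin²θ) / (cos θ(1 - sin θ)) = cos²θ / (cos θ(1 - sin θ)) = cos θ/(1 - sin θ) = RHS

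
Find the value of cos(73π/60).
cos(73π/60) = -0.7771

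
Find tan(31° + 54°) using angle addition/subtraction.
tan(31° + 54°) = (tan 31° + tan 54°)/(1 - tan 31° tan 54°) = 11.43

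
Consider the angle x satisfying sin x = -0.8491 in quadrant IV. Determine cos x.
cos x = √(1 - sin²x) = 0.5282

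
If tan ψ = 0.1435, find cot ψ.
cot ψ = 1/tan ψ = 6.969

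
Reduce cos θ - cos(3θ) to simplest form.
cos θ - cos(3θ) = 2 sin(2θ) sin θ (using Sum-to-product)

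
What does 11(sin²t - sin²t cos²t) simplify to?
11(sin²t - sin²t cos²t) = 11(sin⁴t) (using Factoring)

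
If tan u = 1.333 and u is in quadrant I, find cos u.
cos u = 0.6001 (using tan²u + 1 = sec²u)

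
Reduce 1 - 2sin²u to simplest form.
1 - 2sin²u = cos(2u) (using Double angle)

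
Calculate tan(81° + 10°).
tan(81° + 10°) = (tan 81° + tan 10°)/(1 - tan 81° tan 10°) = -57.29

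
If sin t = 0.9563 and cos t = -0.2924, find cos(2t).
cos(2t) = cos²t - sin²t = -0.829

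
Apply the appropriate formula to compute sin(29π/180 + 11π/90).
sin(29π/180 + 11π/90) = sin 29π/180 cos 11π/90 + cos 29π/180 sin 11π/90 = 0.7771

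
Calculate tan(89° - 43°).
tan(89° - 43°) = (tan 89° - tan 43°)/(1 + tan 89° tan 43°) = 1.036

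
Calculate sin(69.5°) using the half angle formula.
sin(69.5°) = √((1 - cos 139°)/2) = 0.9367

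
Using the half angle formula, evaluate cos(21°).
cos(21°) = √((1 + cos 42°)/2) = 0.9336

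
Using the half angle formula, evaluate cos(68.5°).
cos(68.5°) = √((1 + cos 137°)/2) = 0.3665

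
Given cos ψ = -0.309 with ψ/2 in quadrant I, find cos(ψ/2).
cos(ψ/2) = ±√((1 + cos ψ)/2); positive since ψ/2 ∈ QI, so cos(ψ/2) = 0.5878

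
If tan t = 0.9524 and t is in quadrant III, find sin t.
sin t = -0.6897 (using tan²t + 1 = sec²t)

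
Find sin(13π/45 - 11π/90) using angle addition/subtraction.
sin(13π/45 - 11π/90) = sin 13π/45 cos 11π/90 - cos 13π/45 sin 11π/90 = 1/2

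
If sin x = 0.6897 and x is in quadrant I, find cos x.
cos x = 0.7241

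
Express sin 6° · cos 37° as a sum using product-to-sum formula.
sin 6° cos 37° = (1/2)[sin(6°+37°) + sin(6°-37°)]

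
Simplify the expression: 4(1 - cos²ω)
4(1 - cos²ω) = 4(sin²ω) (using Pythagorean identity)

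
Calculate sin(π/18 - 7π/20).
sin(π/18 - 7π/20) = sin π/18 cos 7π/20 - cos π/18 sin 7π/20 = -0.7986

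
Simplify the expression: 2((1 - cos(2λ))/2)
2((1 - cos(2λ))/2) = 2(sin²λ) (using Power reduction)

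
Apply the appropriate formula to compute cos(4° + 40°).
cos(4° + 40°) = cos 4° cos 40° - sin 4° sin 40° = 0.7193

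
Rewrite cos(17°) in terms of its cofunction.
cos(17°) = sin(90° - 17°) = sin(73°)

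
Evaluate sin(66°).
sin(66°) = 0.9135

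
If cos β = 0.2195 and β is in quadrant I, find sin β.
sin β = 0.9756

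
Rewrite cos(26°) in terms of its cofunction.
cos(26°) = sin(90° - 26°) = sin(64°)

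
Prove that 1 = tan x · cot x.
RHS = (sin x/cos x) · (cos x/sin x) = 1 = LHS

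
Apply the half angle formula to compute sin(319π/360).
sin(319π/360) = √((1 - cos 319π/180)/2) = 0.3502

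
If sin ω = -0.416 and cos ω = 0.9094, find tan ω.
tan ω = sin ω / cos ω = -0.4574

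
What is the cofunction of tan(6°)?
tan(6°) = cot(90° - 6°) = cot(84°)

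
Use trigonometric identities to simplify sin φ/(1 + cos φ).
sin φ/(1 + cos φ) = tan(φ/2) (using Half angle)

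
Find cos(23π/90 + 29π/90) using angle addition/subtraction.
cos(23π/90 + 29π/90) = cos 23π/90 cos 29π/90 - sin 23π/90 sin 29π/90 = -0.2419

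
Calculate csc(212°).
csc(212°) = -1.887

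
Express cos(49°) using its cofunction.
cos(49°) = sin(90° - 49°) = sin(41°)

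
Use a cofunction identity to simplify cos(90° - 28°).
cos(90° - 28°) = sin(28°)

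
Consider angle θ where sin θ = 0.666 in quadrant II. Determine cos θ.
cos θ = ±√(1 - sin²θ) = -0.746 (negative in QII)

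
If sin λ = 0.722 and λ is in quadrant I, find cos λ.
cos λ = 0.6919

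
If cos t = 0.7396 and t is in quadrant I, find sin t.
sin t = 0.673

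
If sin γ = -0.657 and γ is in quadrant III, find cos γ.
cos γ = -0.7539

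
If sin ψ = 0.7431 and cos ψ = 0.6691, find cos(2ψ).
cos(2ψ) = cos²ψ - sin²ψ = -0.1045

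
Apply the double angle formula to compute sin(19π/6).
sin(19π/6) = 2 sin 19π/12 cos 19π/12 = -1/2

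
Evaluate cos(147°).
cos(147°) = -0.8387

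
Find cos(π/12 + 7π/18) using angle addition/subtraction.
cos(π/12 + 7π/18) = cos π/12 cos 7π/18 - sin π/12 sin 7π/18 = 0.08716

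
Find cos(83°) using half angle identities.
cos(83°) = √((1 + cos 166°)/2) = 0.1219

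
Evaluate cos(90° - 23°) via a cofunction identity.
cos(90° - 23°) = sin(23°) = 0.3907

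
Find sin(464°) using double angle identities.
sin(464°) = 2 sin 232° cos 232° = 0.9703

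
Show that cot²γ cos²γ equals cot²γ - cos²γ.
RHS = cos²γ/sin²γ - cos²γ = cos²γ(1/sin²γ - 1) = cos²γ · (1 - sin²γ)/sin²γ = cos²γ · cos²γ/sin²γ = cos²γ · cot²γ = LHS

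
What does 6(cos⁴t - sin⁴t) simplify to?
6(cos⁴t - sin⁴t) = 6(cos(2t)) (using Factoring + double angle)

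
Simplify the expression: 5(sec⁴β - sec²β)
5(sec⁴β - sec²β) = 5(tan⁴β + tan²β) (using Pythagorean)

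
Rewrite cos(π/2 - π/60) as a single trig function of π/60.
cos(π/2 - π/60) = sin(π/60)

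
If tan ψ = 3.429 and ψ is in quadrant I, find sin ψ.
sin ψ = 0.96 (using tan²ψ + 1 = sec²ψ)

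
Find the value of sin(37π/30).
sin(37π/30) = -0.6691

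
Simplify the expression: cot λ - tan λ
cot λ - tan λ = 2 cot(2λ) (using Double angle)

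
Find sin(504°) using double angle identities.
sin(504°) = 2 sin 252° cos 252° = 0.5878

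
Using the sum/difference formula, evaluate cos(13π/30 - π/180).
cos(13π/30 - π/180) = cos 13π/30 cos π/180 + sin 13π/30 sin π/180 = 0.225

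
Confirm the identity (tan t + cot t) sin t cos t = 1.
LHS = (sin t/cos t + cos t/sin t) sin t cos t = ((sin²t + cos²t)/(sin t cos t)) · sin t cos t = sin²t + cos²t = 1 = RHS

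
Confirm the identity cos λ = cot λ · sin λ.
RHS = (cos λ/sin λ) · sin λ = cos λ = LHS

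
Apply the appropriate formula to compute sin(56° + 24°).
sin(56° + 24°) = sin 56° cos 24° + cos 56° sin 24° = 0.9848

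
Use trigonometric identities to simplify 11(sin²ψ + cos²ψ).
11(sin²ψ + cos²ψ) = 11 (using Pythagorean identity)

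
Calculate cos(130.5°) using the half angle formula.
cos(130.5°) = -√((1 + cos 261°)/2) = -0.6494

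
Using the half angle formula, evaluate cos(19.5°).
cos(19.5°) = √((1 + cos 39°)/2) = 0.9426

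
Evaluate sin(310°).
sin(310°) = -0.766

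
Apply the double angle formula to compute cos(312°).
cos(312°) = cos²156° - sin²156° = 0.6691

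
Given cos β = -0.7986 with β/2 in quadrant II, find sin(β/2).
sin(β/2) = ±√((1 - cos β)/2); positive since β/2 ∈ QII, so sin(β/2) = 0.9483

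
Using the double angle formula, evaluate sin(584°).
sin(584°) = 2 sin 292° cos 292° = -0.6947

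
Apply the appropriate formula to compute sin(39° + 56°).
sin(39° + 56°) = sin 39° cos 56° + cos 39° sin 56° = 0.9962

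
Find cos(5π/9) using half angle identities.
cos(5π/9) = -√((1 + cos 10π/9)/2) = -0.1736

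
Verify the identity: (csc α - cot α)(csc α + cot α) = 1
LHS = csc²α - cot²α = (1 + cot²α) - cot²α = 1 = RHS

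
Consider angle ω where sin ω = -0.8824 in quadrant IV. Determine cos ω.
cos ω = √(1 - sin²ω) = 0.4705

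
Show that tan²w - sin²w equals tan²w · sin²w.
LHS = sin²w/cos²w - sin²w = sin²w(1/cos²w - 1) = sin²w · (1 - cos²w)/cos²w = sin²w · sin²w/cos²w = sin²w · tan²w = RHS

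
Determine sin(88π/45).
sin(88π/45) = -0.1392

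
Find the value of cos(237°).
cos(237°) = -0.5446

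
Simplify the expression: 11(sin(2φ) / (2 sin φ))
11(sin(2φ) / (2 sin φ)) = 11(cos φ) (using Double angle)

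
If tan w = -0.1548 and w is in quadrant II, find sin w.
sin w = 0.153 (using tan²w + 1 = sec²w)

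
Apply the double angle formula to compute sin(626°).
sin(626°) = 2 sin 313° cos 313° = -0.9976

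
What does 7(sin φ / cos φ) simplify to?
7(sin φ / cos φ) = 7(tan φ) (using Quotient identity)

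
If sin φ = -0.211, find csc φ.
csc φ = 1/sin φ = -4.739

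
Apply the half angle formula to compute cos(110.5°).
cos(110.5°) = -√((1 + cos 221°)/2) = -0.3502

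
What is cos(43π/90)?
cos(43π/90) = 0.06976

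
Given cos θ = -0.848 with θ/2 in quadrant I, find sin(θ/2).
sin(θ/2) = ±√((1 - cos θ)/2); positive since θ/2 ∈ QI, so sin(θ/2) = 0.9612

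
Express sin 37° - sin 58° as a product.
sin 37° - sin 58° = 2 cos(47.5°) sin(-10.5°)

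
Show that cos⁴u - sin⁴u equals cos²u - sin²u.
LHS = (cos²u - sin²u)(cos²u + sin²u) = (cos²u - sin²u) · 1 = cos²u - sin²u = RHS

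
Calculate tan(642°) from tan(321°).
tan(642°) = 2 tan 321° / (1 - tan²321°) = -4.705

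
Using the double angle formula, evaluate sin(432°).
sin(432°) = 2 sin 216° cos 216° = 0.9511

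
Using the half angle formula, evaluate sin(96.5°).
sin(96.5°) = √((1 - cos 193°)/2) = 0.9936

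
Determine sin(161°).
sin(161°) = 0.3256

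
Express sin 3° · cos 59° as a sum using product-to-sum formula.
sin 3° cos 59° = (1/2)[sin(3°+59°) + sin(3°-59°)]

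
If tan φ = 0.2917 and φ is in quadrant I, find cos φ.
cos φ = 0.96 (using tan²φ + 1 = sec²φ)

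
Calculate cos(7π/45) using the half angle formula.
cos(7π/45) = √((1 + cos 14π/45)/2) = 0.8829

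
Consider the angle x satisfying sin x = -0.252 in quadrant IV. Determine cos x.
cos x = √(1 - sin²x) = 0.9677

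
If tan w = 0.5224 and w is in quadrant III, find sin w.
sin w = -0.463 (using tan²w + 1 = sec²w)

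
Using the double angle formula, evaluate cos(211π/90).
cos(211π/90) = cos²211π/180 - sin²211π/180 = 0.4695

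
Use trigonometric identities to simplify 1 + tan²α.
1 + tan²α = sec²α (using Pythagorean identity)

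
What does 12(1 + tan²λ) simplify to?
12(1 + tan²λ) = 12(sec²λ) (using Pythagorean identity)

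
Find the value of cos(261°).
cos(261°) = -0.1564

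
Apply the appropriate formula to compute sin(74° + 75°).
sin(74° + 75°) = sin 74° cos 75° + cos 74° sin 75° = 0.515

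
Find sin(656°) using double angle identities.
sin(656°) = 2 sin 328° cos 328° = -0.8988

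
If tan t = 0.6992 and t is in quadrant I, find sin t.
sin t = 0.573 (using tan²t + 1 = sec²t)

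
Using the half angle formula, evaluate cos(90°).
cos(90°) = √((1 + cos 180°)/2) = 0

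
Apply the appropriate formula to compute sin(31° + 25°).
sin(31° + 25°) = sin 31° cos 25° + cos 31° sin 25° = 0.829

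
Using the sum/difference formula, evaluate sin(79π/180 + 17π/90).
sin(79π/180 + 17π/90) = sin 79π/180 cos 17π/90 + cos 79π/180 sin 17π/90 = 0.9205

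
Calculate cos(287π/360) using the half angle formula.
cos(287π/360) = -√((1 + cos 287π/180)/2) = -0.8039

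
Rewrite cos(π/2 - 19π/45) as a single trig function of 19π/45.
cos(π/2 - 19π/45) = sin(19π/45)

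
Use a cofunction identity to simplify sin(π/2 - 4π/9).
sin(π/2 - 4π/9) = cos(4π/9)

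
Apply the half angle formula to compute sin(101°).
sin(101°) = √((1 - cos 202°)/2) = 0.9816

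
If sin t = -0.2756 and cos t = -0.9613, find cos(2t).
cos(2t) = cos²t - sin²t = 0.8481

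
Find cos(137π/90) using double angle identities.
cos(137π/90) = cos²137π/180 - sin²137π/180 = 0.06976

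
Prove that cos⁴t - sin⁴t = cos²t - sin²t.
LHS = (cos²t - sin²t)(cos²t + sin²t) = (cos²t - sin²t) · 1 = cos²t - sin²t = RHS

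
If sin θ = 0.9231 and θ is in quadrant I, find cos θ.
cos θ = 0.3846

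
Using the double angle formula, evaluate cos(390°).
cos(390°) = cos²195° - sin²195° = √3/2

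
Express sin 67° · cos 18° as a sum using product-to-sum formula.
sin 67° cos 18° = (1/2)[sin(67°+18°) + sin(67°-18°)]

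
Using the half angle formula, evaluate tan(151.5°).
tan(151.5°) = sin 303° / (1 + cos 303°) = -0.543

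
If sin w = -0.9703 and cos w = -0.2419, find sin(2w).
sin(2w) = 2 sin w cos w = 0.4694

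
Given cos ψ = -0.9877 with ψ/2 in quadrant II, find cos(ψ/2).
cos(ψ/2) = ±√((1 + cos ψ)/2); negative since ψ/2 ∈ QII, so cos(ψ/2) = -0.07842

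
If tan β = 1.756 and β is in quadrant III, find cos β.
cos β = -0.4949 (using tan²β + 1 = sec²β)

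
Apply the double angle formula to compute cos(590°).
cos(590°) = cos²295° - sin²295° = -0.6428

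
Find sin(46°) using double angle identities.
sin(46°) = 2 sin 23° cos 23° = 0.7193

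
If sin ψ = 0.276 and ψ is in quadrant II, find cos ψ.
cos ψ = -0.9612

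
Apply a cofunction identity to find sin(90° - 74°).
sin(90° - 74°) = cos(74°) = 0.2756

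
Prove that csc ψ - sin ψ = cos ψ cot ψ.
LHS = 1/sin ψ - sin ψ = (1 - sin²ψ)/sin ψ = cos²ψ/sin ψ = cos ψ · (cos ψ/sin ψ) = cos ψ cot ψ = RHS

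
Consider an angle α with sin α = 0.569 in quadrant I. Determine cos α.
cos α = √(1 - sin²α) = 0.8223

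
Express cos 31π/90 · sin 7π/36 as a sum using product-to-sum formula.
cos 31π/90 sin 7π/36 = (1/2)[sin(31π/90+7π/36) - sin(31π/90-7π/36)]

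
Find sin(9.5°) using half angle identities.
sin(9.5°) = √((1 - cos 19°)/2) = 0.165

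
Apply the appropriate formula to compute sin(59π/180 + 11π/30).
sin(59π/180 + 11π/30) = sin 59π/180 cos 11π/30 + cos 59π/180 sin 11π/30 = 0.8192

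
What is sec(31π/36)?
sec(31π/36) = -1.103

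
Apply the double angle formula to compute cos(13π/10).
cos(13π/10) = cos²13π/20 - sin²13π/20 = -0.5878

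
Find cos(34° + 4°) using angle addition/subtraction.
cos(34° + 4°) = cos 34° cos 4° - sin 34° sin 4° = 0.788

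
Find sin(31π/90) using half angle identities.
sin(31π/90) = √((1 - cos 31π/45)/2) = 0.8829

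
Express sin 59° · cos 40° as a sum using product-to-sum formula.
sin 59° cos 40° = (1/2)[sin(59°+40°) + sin(59°-40°)]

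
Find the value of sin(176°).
sin(176°) = 0.06976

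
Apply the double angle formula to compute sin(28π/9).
sin(28π/9) = 2 sin 14π/9 cos 14π/9 = -0.342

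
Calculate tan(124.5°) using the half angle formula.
tan(124.5°) = sin 249° / (1 + cos 249°) = -1.455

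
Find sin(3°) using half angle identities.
sin(3°) = √((1 - cos 6°)/2) = 0.05234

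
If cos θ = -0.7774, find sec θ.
sec θ = 1/cos θ = -1.286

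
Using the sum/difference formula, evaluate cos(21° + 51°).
cos(21° + 51°) = cos 21° cos 51° - sin 21° sin 51° = 0.309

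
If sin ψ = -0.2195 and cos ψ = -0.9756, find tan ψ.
tan ψ = sin ψ / cos ψ = 0.225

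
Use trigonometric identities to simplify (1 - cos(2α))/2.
(1 - cos(2α))/2 = sin²α (using Power reduction)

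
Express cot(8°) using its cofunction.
cot(8°) = tan(90° - 8°) = tan(82°)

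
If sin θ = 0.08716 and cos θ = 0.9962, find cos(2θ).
cos(2θ) = cos²θ - sin²θ = 0.9848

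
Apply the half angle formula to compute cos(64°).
cos(64°) = √((1 + cos 128°)/2) = 0.4384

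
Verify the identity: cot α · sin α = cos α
LHS = (cos α/sin α) · sin α = cos α = RHS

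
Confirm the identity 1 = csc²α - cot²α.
RHS = 1/sin²α - cos²α/sin²α = (1 - cos²α)/sin²α = sin²α/sin²α = 1 = LHS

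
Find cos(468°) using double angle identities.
cos(468°) = cos²234° - sin²234° = -0.309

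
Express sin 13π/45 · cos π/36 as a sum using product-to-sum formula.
sin 13π/45 cos π/36 = (1/2)[sin(13π/45+π/36) + sin(13π/45-π/36)]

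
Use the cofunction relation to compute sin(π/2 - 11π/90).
sin(π/2 - 11π/90) = cos(11π/90) = 0.9272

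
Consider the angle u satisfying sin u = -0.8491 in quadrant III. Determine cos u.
cos u = ±√(1 - sin²u) = -0.5282 (negative in QIII)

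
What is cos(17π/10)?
cos(17π/10) = 0.5878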